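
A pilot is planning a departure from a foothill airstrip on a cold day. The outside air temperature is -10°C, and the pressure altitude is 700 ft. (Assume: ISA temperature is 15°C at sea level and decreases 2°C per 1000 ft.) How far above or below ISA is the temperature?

ISA temperature at 700 ft = 15 − 2 × (700/1000) = 13.6°C.
Deviation = OAT − ISA = -10 − 13.6 = -23.6°C.

ISA-23.6°C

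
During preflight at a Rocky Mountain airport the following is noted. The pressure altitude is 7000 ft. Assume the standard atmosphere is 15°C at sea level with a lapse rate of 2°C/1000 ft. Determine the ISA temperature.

ISA temperature = 15 − 2 × (7000/1000) = 15 − 14 = 1°C.

1°C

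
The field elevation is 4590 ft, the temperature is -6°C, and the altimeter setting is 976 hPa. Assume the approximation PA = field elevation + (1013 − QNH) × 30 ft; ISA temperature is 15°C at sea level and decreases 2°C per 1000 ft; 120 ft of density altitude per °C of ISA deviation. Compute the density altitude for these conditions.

Pressure altitude = 4590 + (1013 − 976) × 30 = 4590 + (+1110) = 5700 ft.
ISA temperature at 5700 ft = 15 − 2 × (5700/1000) = 3.6°C.
ISA deviation = -6 − 3.6 = -9.6°C.
Density altitude = 5700 + 120 × (-9.6) = 4548 ft.

4548 ft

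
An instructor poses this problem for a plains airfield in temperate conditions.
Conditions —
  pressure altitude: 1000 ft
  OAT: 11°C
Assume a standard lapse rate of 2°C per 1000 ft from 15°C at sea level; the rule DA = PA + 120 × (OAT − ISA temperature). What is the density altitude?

760 ft

ISA temperature at 1000 ft = 15 − 2 × (1000/1000) = 13°C.
ISA deviation = 11 − 13 = -2°C.
Density altitude = 1000 + 120 × (-2) = 1000 + (-240) = 760 ft.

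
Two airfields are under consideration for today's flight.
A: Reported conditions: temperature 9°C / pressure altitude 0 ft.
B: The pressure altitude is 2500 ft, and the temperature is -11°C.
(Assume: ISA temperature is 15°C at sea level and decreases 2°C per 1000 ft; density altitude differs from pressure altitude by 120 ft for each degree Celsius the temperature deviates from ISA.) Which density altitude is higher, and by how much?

A: ISA temp = 15°C, deviation -6°C, DA = 0 + 120 × (-6) = -720 ft.
B: ISA temp = 10°C, deviation -21°C, DA = 2500 + 120 × (-21) = -20 ft.
B is higher by -20 − (-720) = 700 ft.

B by 700 ft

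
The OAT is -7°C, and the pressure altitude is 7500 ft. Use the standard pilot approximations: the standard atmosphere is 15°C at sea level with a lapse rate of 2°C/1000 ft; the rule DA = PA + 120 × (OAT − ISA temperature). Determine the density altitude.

6660 ft

ISA temperature at 7500 ft = 15 − 2 × (7500/1000) = 0°C.
ISA deviation = -7 − 0 = -7°C.
Density altitude = 7500 + 120 × (-7) = 7500 + (-840) = 6660 ft.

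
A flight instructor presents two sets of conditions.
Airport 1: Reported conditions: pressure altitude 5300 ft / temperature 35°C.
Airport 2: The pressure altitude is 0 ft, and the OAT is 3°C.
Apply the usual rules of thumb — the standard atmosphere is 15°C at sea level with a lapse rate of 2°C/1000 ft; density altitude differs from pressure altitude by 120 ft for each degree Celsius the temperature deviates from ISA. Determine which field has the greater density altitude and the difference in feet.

Airport 1 by 10412 ft

Airport 1: ISA temp = 4.4°C, deviation +30.6°C, DA = 5300 + 120 × 30.6 = 8972 ft.
Airport 2: ISA temp = 15°C, deviation -12°C, DA = 0 + 120 × (-12) = -1440 ft.
Airport 1 is higher by 8972 − (-1440) = 10412 ft.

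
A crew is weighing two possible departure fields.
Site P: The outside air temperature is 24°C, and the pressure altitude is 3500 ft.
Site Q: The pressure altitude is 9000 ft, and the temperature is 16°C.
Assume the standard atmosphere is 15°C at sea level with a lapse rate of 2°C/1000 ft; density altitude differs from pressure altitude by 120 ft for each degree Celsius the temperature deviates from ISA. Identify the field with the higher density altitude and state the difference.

Site Q by 5860 ft

Site P: ISA temp = 8°C, deviation +16°C, DA = 3500 + 120 × 16 = 5420 ft.
Site Q: ISA temp = -3°C, deviation +19°C, DA = 9000 + 120 × 19 = 11280 ft.
Site Q is higher by 11280 − 5420 = 5860 ft.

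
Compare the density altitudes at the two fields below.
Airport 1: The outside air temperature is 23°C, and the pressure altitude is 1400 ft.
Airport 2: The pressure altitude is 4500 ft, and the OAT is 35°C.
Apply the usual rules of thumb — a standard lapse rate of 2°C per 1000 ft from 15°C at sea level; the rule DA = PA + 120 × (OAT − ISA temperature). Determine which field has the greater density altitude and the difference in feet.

Airport 1: ISA temp = 12.2°C, deviation +10.8°C, DA = 1400 + 120 × 10.8 = 2696 ft.
Airport 2: ISA temp = 6°C, deviation +29°C, DA = 4500 + 120 × 29 = 7980 ft.
Airport 2 is higher by 7980 − 2696 = 5284 ft.

Airport 2 by 5284 ft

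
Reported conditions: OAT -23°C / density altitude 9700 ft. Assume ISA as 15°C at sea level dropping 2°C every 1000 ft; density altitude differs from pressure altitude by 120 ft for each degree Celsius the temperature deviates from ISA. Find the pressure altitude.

11500 ft

DA = PA + 120 × (OAT − (15 − 2·PA/1000)) = PA + 120·OAT − 1800 + 0.24·PA = 1.24·PA + 120·OAT − 1800.
So 1.24·PA = 9700 − 120 × (-23) + 1800 = 14260.
PA = 14260 / 1.24 = 11500 ft.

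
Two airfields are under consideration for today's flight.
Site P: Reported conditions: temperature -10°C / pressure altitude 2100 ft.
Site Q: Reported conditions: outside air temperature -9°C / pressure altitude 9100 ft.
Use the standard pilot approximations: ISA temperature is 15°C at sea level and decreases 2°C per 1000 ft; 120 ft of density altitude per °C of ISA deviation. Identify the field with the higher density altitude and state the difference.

Site P: ISA temp = 10.8°C, deviation -20.8°C, DA = 2100 + 120 × (-20.8) = -396 ft.
Site Q: ISA temp = -3.2°C, deviation -5.8°C, DA = 9100 + 120 × (-5.8) = 8404 ft.
Site Q is higher by 8404 − (-396) = 8800 ft.

Site Q by 8800 ft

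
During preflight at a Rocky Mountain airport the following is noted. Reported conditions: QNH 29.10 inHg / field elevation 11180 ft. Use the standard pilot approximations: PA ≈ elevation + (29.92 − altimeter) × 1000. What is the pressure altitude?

Pressure correction = (29.92 − 29.10) × 1000 = +820 ft.
Pressure altitude = 11180 + (+820) = 12000 ft.

12000 ft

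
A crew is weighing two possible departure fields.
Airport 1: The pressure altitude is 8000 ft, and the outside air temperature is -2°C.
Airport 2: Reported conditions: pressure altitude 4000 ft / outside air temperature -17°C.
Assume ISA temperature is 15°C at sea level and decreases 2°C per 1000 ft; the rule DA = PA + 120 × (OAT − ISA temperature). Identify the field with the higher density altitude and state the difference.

Airport 1 by 6760 ft

Airport 1: ISA temp = -1°C, deviation -1°C, DA = 8000 + 120 × (-1) = 7880 ft.
Airport 2: ISA temp = 7°C, deviation -24°C, DA = 4000 + 120 × (-24) = 1120 ft.
Airport 1 is higher by 7880 − 1120 = 6760 ft.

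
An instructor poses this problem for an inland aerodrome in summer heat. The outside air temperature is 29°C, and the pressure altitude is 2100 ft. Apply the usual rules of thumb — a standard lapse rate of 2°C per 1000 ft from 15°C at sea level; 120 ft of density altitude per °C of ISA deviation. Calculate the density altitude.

ISA temperature at 2100 ft = 15 − 2 × (2100/1000) = 10.8°C.
ISA deviation = 29 − 10.8 = +18.2°C.
Density altitude = 2100 + 120 × (18.2) = 2100 + (+2184) = 4284 ft.

4284 ft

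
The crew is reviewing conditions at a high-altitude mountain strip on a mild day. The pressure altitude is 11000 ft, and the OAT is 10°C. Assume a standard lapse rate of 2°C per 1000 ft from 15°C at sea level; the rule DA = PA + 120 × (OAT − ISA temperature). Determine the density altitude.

13040 ft

ISA temperature at 11000 ft = 15 − 2 × (11000/1000) = -7°C.
ISA deviation = 10 − (-7) = +17°C.
Density altitude = 11000 + 120 × (17) = 11000 + (+2040) = 13040 ft.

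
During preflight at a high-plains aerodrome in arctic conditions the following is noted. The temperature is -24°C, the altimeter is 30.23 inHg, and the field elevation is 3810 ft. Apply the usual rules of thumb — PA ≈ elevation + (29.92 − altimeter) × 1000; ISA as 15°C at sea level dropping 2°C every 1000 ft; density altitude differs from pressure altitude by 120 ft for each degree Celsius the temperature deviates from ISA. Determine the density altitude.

-340 ft

Pressure altitude = 3810 + (29.92 − 30.23) × 1000 = 3810 + (-310) = 3500 ft.
ISA temperature at 3500 ft = 15 − 2 × (3500/1000) = 8°C.
ISA deviation = -24 − 8 = -32°C.
Density altitude = 3500 + 120 × (-32) = -340 ft.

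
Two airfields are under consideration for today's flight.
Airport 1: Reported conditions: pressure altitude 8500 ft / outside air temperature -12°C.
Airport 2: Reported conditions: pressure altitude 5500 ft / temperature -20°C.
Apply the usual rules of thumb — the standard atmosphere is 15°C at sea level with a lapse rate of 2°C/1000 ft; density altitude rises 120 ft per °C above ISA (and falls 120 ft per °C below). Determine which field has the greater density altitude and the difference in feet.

Airport 1: ISA temp = -2°C, deviation -10°C, DA = 8500 + 120 × (-10) = 7300 ft.
Airport 2: ISA temp = 4°C, deviation -24°C, DA = 5500 + 120 × (-24) = 2620 ft.
Airport 1 is higher by 7300 − 2620 = 4680 ft.

Airport 1 by 4680 ft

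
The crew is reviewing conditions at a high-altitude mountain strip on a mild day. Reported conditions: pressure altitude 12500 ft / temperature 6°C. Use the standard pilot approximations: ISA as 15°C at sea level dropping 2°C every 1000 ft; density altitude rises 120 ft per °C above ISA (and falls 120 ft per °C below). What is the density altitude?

14420 ft

ISA temperature at 12500 ft = 15 − 2 × (12500/1000) = -10°C.
ISA deviation = 6 − (-10) = +16°C.
Density altitude = 12500 + 120 × (16) = 12500 + (+1920) = 14420 ft.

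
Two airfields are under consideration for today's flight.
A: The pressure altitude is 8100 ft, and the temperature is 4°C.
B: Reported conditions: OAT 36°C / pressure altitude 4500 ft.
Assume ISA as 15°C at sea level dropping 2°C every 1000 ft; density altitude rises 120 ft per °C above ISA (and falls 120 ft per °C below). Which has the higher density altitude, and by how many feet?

A: ISA temp = -1.2°C, deviation +5.2°C, DA = 8100 + 120 × 5.2 = 8724 ft.
B: ISA temp = 6°C, deviation +30°C, DA = 4500 + 120 × 30 = 8100 ft.
A is higher by 8724 − 8100 = 624 ft.

A by 624 ft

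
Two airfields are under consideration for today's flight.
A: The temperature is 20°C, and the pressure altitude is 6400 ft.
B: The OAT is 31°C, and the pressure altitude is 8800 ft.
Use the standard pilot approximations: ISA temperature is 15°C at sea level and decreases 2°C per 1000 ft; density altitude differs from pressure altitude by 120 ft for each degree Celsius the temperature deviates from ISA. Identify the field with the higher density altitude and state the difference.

A: ISA temp = 2.2°C, deviation +17.8°C, DA = 6400 + 120 × 17.8 = 8536 ft.
B: ISA temp = -2.6°C, deviation +33.6°C, DA = 8800 + 120 × 33.6 = 12832 ft.
B is higher by 12832 − 8536 = 4296 ft.

B by 4296 ft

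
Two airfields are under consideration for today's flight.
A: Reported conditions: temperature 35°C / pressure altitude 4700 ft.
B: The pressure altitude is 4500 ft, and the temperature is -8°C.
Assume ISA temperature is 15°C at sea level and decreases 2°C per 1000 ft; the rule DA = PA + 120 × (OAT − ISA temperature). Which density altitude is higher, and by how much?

A: ISA temp = 5.6°C, deviation +29.4°C, DA = 4700 + 120 × 29.4 = 8228 ft.
B: ISA temp = 6°C, deviation -14°C, DA = 4500 + 120 × (-14) = 2820 ft.
A is higher by 8228 − 2820 = 5408 ft.

A by 5408 ft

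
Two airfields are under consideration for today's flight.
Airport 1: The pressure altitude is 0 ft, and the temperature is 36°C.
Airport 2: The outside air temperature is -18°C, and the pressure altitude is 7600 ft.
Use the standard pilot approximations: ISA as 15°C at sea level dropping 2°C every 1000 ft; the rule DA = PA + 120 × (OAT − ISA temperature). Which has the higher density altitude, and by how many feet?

Airport 2 by 2944 ft

Airport 1: ISA temp = 15°C, deviation +21°C, DA = 0 + 120 × 21 = 2520 ft.
Airport 2: ISA temp = -0.2°C, deviation -17.8°C, DA = 7600 + 120 × (-17.8) = 5464 ft.
Airport 2 is higher by 5464 − 2520 = 2944 ft.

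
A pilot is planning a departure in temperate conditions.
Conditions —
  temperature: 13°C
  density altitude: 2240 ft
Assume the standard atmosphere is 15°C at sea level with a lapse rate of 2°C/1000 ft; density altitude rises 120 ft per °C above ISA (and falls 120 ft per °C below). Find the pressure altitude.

2000 ft

DA = PA + 120 × (OAT − (15 − 2·PA/1000)) = PA + 120·OAT − 1800 + 0.24·PA = 1.24·PA + 120·OAT − 1800.
So 1.24·PA = 2240 − 120 × 13 + 1800 = 2480.
PA = 2480 / 1.24 = 2000 ft.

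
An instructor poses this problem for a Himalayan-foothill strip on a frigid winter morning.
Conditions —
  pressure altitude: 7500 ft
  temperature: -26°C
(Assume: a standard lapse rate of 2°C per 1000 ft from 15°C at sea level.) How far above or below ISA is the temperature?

ISA temperature at 7500 ft = 15 − 2 × (7500/1000) = 0°C.
Deviation = OAT − ISA = -26 − 0 = -26°C.

ISA-26°C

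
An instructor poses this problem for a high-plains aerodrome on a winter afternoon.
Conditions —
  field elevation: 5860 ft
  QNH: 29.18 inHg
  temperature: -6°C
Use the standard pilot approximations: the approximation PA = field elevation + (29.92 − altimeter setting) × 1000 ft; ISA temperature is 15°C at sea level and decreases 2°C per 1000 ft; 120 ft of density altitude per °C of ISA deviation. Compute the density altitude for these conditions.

5664 ft

Pressure altitude = 5860 + (29.92 − 29.18) × 1000 = 5860 + (+740) = 6600 ft.
ISA temperature at 6600 ft = 15 − 2 × (6600/1000) = 1.8°C.
ISA deviation = -6 − 1.8 = -7.8°C.
Density altitude = 6600 + 120 × (-7.8) = 5664 ft.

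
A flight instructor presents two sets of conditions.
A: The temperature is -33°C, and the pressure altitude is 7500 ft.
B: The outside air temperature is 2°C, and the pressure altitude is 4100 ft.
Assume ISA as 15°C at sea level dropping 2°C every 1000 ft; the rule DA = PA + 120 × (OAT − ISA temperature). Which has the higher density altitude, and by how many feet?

A by 16 ft

A: ISA temp = 0°C, deviation -33°C, DA = 7500 + 120 × (-33) = 3540 ft.
B: ISA temp = 6.8°C, deviation -4.8°C, DA = 4100 + 120 × (-4.8) = 3524 ft.
A is higher by 3540 − 3524 = 16 ft.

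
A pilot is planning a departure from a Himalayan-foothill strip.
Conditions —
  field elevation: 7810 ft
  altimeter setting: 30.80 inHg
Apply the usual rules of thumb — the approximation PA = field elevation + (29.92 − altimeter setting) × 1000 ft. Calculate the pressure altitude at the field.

Pressure correction = (29.92 − 30.80) × 1000 = -880 ft.
Pressure altitude = 7810 + (-880) = 6930 ft.

6930 ft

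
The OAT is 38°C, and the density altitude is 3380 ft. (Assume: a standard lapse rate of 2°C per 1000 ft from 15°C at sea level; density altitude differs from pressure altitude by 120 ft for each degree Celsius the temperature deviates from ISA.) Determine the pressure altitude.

DA = PA + 120 × (OAT − (15 − 2·PA/1000)) = PA + 120·OAT − 1800 + 0.24·PA = 1.24·PA + 120·OAT − 1800.
So 1.24·PA = 3380 − 120 × 38 + 1800 = 620.
PA = 620 / 1.24 = 500 ft.

500 ft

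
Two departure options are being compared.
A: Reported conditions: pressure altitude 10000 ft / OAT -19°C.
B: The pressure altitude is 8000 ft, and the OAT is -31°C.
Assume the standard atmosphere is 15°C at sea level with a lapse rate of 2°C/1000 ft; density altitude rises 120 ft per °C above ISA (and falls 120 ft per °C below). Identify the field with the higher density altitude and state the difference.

A by 3920 ft

A: ISA temp = -5°C, deviation -14°C, DA = 10000 + 120 × (-14) = 8320 ft.
B: ISA temp = -1°C, deviation -30°C, DA = 8000 + 120 × (-30) = 4400 ft.
A is higher by 8320 − 4400 = 3920 ft.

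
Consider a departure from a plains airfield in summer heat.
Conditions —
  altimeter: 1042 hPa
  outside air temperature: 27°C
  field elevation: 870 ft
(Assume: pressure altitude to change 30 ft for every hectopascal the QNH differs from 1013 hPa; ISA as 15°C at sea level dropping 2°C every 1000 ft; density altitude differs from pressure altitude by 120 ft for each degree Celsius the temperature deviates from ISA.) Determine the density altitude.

1440 ft

Pressure altitude = 870 + (1013 − 1042) × 30 = 870 + (-870) = 0 ft.
ISA temperature at 0 ft = 15 − 2 × (0/1000) = 15°C.
ISA deviation = 27 − 15 = +12°C.
Density altitude = 0 + 120 × (12) = 1440 ft.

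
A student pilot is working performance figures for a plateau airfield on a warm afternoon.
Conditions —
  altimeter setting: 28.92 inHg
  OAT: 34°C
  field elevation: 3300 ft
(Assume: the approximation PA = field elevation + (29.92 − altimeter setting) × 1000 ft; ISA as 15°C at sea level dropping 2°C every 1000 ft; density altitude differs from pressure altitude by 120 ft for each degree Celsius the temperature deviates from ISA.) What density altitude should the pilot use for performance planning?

Pressure altitude = 3300 + (29.92 − 28.92) × 1000 = 3300 + (+1000) = 4300 ft.
ISA temperature at 4300 ft = 15 − 2 × (4300/1000) = 6.4°C.
ISA deviation = 34 − 6.4 = +27.6°C.
Density altitude = 4300 + 120 × (27.6) = 7612 ft.

7612 ft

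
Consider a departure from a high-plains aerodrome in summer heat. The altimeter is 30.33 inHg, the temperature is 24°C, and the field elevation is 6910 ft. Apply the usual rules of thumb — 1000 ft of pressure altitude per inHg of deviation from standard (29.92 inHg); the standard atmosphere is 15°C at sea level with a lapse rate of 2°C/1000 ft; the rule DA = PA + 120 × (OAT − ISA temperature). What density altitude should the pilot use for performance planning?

9140 ft

Pressure altitude = 6910 + (29.92 − 30.33) × 1000 = 6910 + (-410) = 6500 ft.
ISA temperature at 6500 ft = 15 − 2 × (6500/1000) = 2°C.
ISA deviation = 24 − 2 = +22°C.
Density altitude = 6500 + 120 × (22) = 9140 ft.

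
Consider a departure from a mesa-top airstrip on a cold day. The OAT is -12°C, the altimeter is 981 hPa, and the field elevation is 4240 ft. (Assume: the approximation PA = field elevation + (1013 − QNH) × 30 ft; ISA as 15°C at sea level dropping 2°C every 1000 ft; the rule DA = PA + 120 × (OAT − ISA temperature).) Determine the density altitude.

3208 ft

Pressure altitude = 4240 + (1013 − 981) × 30 = 4240 + (+960) = 5200 ft.
ISA temperature at 5200 ft = 15 − 2 × (5200/1000) = 4.6°C.
ISA deviation = -12 − 4.6 = -16.6°C.
Density altitude = 5200 + 120 × (-16.6) = 3208 ft.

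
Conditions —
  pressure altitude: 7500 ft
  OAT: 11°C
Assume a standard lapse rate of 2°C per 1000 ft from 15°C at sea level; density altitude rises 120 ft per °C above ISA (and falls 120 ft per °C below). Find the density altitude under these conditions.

8820 ft

ISA temperature at 7500 ft = 15 − 2 × (7500/1000) = 0°C.
ISA deviation = 11 − 0 = +11°C.
Density altitude = 7500 + 120 × (11) = 7500 + (+1320) = 8820 ft.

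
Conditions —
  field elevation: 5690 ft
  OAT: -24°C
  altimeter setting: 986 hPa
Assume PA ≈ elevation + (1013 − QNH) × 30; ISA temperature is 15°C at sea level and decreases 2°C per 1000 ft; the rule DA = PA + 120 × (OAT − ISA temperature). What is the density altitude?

3380 ft

Pressure altitude = 5690 + (1013 − 986) × 30 = 5690 + (+810) = 6500 ft.
ISA temperature at 6500 ft = 15 − 2 × (6500/1000) = 2°C.
ISA deviation = -24 − 2 = -26°C.
Density altitude = 6500 + 120 × (-26) = 3380 ft.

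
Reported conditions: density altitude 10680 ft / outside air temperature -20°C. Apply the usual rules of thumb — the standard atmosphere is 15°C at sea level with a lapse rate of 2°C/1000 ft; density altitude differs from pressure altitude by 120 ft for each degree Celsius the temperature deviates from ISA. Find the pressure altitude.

DA = PA + 120 × (OAT − (15 − 2·PA/1000)) = PA + 120·OAT − 1800 + 0.24·PA = 1.24·PA + 120·OAT − 1800.
So 1.24·PA = 10680 − 120 × (-20) + 1800 = 14880.
PA = 14880 / 1.24 = 12000 ft.

12000 ft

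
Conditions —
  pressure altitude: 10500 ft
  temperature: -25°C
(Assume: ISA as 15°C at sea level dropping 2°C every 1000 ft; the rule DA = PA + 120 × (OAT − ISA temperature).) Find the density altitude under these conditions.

ISA temperature at 10500 ft = 15 − 2 × (10500/1000) = -6°C.
ISA deviation = -25 − (-6) = -19°C.
Density altitude = 10500 + 120 × (-19) = 10500 + (-2280) = 8220 ft.

8220 ft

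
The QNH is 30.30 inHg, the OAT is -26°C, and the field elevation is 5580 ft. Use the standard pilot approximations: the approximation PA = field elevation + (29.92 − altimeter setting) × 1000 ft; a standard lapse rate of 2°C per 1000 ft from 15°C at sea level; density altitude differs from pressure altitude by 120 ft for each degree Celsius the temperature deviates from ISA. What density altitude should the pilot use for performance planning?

1528 ft

Pressure altitude = 5580 + (29.92 − 30.30) × 1000 = 5580 + (-380) = 5200 ft.
ISA temperature at 5200 ft = 15 − 2 × (5200/1000) = 4.6°C.
ISA deviation = -26 − 4.6 = -30.6°C.
Density altitude = 5200 + 120 × (-30.6) = 1528 ft.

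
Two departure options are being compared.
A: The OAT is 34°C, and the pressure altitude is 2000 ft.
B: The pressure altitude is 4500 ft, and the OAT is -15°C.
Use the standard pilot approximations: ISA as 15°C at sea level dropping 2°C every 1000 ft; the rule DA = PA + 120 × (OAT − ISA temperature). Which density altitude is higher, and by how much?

A: ISA temp = 11°C, deviation +23°C, DA = 2000 + 120 × 23 = 4760 ft.
B: ISA temp = 6°C, deviation -21°C, DA = 4500 + 120 × (-21) = 1980 ft.
A is higher by 4760 − 1980 = 2780 ft.

A by 2780 ft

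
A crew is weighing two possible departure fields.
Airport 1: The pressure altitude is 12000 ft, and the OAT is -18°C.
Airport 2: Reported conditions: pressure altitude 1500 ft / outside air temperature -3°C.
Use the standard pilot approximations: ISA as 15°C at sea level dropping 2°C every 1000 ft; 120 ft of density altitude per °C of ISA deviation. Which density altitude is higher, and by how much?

Airport 1 by 11220 ft

Airport 1: ISA temp = -9°C, deviation -9°C, DA = 12000 + 120 × (-9) = 10920 ft.
Airport 2: ISA temp = 12°C, deviation -15°C, DA = 1500 + 120 × (-15) = -300 ft.
Airport 1 is higher by 10920 − (-300) = 11220 ft.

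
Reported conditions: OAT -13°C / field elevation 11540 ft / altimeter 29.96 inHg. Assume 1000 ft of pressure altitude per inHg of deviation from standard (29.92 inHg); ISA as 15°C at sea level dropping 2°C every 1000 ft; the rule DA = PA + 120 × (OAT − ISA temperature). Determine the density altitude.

10900 ft

Pressure altitude = 11540 + (29.92 − 29.96) × 1000 = 11540 + (-40) = 11500 ft.
ISA temperature at 11500 ft = 15 − 2 × (11500/1000) = -8°C.
ISA deviation = -13 − (-8) = -5°C.
Density altitude = 11500 + 120 × (-5) = 10900 ft.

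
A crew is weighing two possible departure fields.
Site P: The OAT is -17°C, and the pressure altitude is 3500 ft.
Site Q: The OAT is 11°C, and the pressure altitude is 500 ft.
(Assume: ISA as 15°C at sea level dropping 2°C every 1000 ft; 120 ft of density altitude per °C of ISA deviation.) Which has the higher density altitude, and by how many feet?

Site P by 360 ft

Site P: ISA temp = 8°C, deviation -25°C, DA = 3500 + 120 × (-25) = 500 ft.
Site Q: ISA temp = 14°C, deviation -3°C, DA = 500 + 120 × (-3) = 140 ft.
Site P is higher by 500 − 140 = 360 ft.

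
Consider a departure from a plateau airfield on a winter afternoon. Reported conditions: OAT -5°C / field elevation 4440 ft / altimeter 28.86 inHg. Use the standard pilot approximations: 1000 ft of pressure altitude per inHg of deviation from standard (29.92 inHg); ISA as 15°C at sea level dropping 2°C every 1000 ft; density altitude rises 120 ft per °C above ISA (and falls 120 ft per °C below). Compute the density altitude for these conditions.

4420 ft

Pressure altitude = 4440 + (29.92 − 28.86) × 1000 = 4440 + (+1060) = 5500 ft.
ISA temperature at 5500 ft = 15 − 2 × (5500/1000) = 4°C.
ISA deviation = -5 − 4 = -9°C.
Density altitude = 5500 + 120 × (-9) = 4420 ft.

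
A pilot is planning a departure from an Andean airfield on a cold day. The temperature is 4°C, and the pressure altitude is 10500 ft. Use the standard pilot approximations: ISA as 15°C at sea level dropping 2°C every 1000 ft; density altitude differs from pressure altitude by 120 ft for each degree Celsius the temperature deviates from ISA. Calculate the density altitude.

11700 ft

ISA temperature at 10500 ft = 15 − 2 × (10500/1000) = -6°C.
ISA deviation = 4 − (-6) = +10°C.
Density altitude = 10500 + 120 × (10) = 10500 + (+1200) = 11700 ft.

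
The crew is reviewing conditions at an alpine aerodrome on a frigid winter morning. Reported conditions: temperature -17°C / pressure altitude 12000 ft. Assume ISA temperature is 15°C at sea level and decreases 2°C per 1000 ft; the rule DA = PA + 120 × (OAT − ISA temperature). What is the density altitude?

ISA temperature at 12000 ft = 15 − 2 × (12000/1000) = -9°C.
ISA deviation = -17 − (-9) = -8°C.
Density altitude = 12000 + 120 × (-8) = 12000 + (-960) = 11040 ft.

11040 ft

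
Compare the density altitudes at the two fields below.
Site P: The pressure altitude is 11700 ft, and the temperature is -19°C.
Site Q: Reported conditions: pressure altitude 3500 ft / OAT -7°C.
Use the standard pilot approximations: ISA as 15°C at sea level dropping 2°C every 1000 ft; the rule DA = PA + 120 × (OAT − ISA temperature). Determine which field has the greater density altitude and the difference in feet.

Site P by 8728 ft

Site P: ISA temp = -8.4°C, deviation -10.6°C, DA = 11700 + 120 × (-10.6) = 10428 ft.
Site Q: ISA temp = 8°C, deviation -15°C, DA = 3500 + 120 × (-15) = 1700 ft.
Site P is higher by 10428 − 1700 = 8728 ft.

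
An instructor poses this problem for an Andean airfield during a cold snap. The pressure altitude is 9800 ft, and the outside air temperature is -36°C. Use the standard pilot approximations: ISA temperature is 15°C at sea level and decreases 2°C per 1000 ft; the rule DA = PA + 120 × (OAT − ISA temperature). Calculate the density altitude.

6032 ft

ISA temperature at 9800 ft = 15 − 2 × (9800/1000) = -4.6°C.
ISA deviation = -36 − (-4.6) = -31.4°C.
Density altitude = 9800 + 120 × (-31.4) = 9800 + (-3768) = 6032 ft.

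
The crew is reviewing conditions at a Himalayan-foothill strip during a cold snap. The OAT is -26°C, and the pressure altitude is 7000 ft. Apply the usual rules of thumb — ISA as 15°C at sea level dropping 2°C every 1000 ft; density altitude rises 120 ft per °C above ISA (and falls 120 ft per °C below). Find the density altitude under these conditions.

3760 ft

ISA temperature at 7000 ft = 15 − 2 × (7000/1000) = 1°C.
ISA deviation = -26 − 1 = -27°C.
Density altitude = 7000 + 120 × (-27) = 7000 + (-3240) = 3760 ft.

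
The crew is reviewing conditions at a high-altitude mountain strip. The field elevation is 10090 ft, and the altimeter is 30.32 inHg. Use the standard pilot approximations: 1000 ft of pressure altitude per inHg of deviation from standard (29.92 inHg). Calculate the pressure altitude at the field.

Pressure correction = (29.92 − 30.32) × 1000 = -400 ft.
Pressure altitude = 10090 + (-400) = 9690 ft.

9690 ft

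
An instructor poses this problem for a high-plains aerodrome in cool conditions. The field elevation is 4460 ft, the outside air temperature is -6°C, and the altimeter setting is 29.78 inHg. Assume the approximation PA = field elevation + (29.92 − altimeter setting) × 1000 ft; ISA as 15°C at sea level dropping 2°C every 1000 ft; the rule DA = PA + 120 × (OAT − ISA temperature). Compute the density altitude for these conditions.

Pressure altitude = 4460 + (29.92 − 29.78) × 1000 = 4460 + (+140) = 4600 ft.
ISA temperature at 4600 ft = 15 − 2 × (4600/1000) = 5.8°C.
ISA deviation = -6 − 5.8 = -11.8°C.
Density altitude = 4600 + 120 × (-11.8) = 3184 ft.

3184 ft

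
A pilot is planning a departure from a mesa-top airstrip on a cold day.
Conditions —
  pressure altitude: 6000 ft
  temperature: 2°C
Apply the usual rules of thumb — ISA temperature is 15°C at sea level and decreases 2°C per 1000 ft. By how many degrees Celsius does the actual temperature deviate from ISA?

ISA temperature at 6000 ft = 15 − 2 × (6000/1000) = 3°C.
Deviation = OAT − ISA = 2 − 3 = -1°C.

ISA-1°C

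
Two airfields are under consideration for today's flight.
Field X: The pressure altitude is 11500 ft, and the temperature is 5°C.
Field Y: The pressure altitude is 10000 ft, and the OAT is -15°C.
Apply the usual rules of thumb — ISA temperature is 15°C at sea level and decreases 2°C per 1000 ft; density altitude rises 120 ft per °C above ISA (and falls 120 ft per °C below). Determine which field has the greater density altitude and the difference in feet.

Field X: ISA temp = -8°C, deviation +13°C, DA = 11500 + 120 × 13 = 13060 ft.
Field Y: ISA temp = -5°C, deviation -10°C, DA = 10000 + 120 × (-10) = 8800 ft.
Field X is higher by 13060 − 8800 = 4260 ft.

Field X by 4260 ft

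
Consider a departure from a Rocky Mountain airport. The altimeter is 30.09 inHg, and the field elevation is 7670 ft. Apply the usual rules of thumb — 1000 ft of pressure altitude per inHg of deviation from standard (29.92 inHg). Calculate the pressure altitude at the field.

Pressure correction = (29.92 − 30.09) × 1000 = -170 ft.
Pressure altitude = 7670 + (-170) = 7500 ft.

7500 ft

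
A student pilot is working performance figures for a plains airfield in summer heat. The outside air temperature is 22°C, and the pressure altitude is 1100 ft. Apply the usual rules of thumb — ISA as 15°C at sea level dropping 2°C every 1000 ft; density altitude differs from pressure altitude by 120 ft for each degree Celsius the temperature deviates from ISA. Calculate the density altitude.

ISA temperature at 1100 ft = 15 − 2 × (1100/1000) = 12.8°C.
ISA deviation = 22 − 12.8 = +9.2°C.
Density altitude = 1100 + 120 × (9.2) = 1100 + (+1104) = 2204 ft.

2204 ft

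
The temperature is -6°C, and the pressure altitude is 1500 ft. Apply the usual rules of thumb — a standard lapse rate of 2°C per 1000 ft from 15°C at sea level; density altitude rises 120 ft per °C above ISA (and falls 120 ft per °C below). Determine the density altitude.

ISA temperature at 1500 ft = 15 − 2 × (1500/1000) = 12°C.
ISA deviation = -6 − 12 = -18°C.
Density altitude = 1500 + 120 × (-18) = 1500 + (-2160) = -660 ft.

-660 ft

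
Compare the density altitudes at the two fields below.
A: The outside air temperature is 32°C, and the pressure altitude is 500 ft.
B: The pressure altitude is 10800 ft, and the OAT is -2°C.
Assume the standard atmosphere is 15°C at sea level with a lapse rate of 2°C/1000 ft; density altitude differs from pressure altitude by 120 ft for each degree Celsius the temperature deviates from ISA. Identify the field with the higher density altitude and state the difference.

B by 8692 ft

A: ISA temp = 14°C, deviation +18°C, DA = 500 + 120 × 18 = 2660 ft.
B: ISA temp = -6.6°C, deviation +4.6°C, DA = 10800 + 120 × 4.6 = 11352 ft.
B is higher by 11352 − 2660 = 8692 ft.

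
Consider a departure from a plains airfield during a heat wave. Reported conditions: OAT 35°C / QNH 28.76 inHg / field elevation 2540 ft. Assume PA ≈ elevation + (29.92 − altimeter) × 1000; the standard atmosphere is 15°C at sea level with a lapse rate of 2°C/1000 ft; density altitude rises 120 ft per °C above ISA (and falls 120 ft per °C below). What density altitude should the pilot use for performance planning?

Pressure altitude = 2540 + (29.92 − 28.76) × 1000 = 2540 + (+1160) = 3700 ft.
ISA temperature at 3700 ft = 15 − 2 × (3700/1000) = 7.6°C.
ISA deviation = 35 − 7.6 = +27.4°C.
Density altitude = 3700 + 120 × (27.4) = 6988 ft.

6988 ft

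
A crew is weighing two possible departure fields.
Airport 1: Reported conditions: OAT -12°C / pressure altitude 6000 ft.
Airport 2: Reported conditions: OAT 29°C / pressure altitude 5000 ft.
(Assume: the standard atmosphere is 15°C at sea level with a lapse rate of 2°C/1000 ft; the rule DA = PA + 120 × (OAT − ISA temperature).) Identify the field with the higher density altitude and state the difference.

Airport 2 by 3680 ft

Airport 1: ISA temp = 3°C, deviation -15°C, DA = 6000 + 120 × (-15) = 4200 ft.
Airport 2: ISA temp = 5°C, deviation +24°C, DA = 5000 + 120 × 24 = 7880 ft.
Airport 2 is higher by 7880 − 4200 = 3680 ft.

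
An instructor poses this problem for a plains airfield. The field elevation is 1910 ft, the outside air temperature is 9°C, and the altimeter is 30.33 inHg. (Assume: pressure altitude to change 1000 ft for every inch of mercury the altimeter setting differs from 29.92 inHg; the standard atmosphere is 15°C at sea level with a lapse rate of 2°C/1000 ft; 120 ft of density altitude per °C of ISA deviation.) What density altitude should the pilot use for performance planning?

1140 ft

Pressure altitude = 1910 + (29.92 − 30.33) × 1000 = 1910 + (-410) = 1500 ft.
ISA temperature at 1500 ft = 15 − 2 × (1500/1000) = 12°C.
ISA deviation = 9 − 12 = -3°C.
Density altitude = 1500 + 120 × (-3) = 1140 ft.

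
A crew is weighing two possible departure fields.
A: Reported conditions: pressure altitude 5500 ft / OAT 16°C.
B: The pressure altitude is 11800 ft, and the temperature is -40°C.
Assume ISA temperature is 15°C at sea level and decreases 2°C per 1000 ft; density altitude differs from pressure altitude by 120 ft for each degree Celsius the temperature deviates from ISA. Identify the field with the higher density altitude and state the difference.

A: ISA temp = 4°C, deviation +12°C, DA = 5500 + 120 × 12 = 6940 ft.
B: ISA temp = -8.6°C, deviation -31.4°C, DA = 11800 + 120 × (-31.4) = 8032 ft.
B is higher by 8032 − 6940 = 1092 ft.

B by 1092 ft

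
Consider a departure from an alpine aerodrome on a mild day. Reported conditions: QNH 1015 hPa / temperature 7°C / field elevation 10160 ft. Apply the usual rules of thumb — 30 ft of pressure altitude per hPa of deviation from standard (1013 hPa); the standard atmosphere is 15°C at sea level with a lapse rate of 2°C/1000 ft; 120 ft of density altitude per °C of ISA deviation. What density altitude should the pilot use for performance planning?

11564 ft

Pressure altitude = 10160 + (1013 − 1015) × 30 = 10160 + (-60) = 10100 ft.
ISA temperature at 10100 ft = 15 − 2 × (10100/1000) = -5.2°C.
ISA deviation = 7 − (-5.2) = +12.2°C.
Density altitude = 10100 + 120 × (12.2) = 11564 ft.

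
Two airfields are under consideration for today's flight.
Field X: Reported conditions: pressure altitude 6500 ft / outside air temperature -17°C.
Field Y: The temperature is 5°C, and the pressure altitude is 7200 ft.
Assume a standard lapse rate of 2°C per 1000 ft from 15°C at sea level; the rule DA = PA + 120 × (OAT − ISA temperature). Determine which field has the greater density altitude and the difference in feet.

Field Y by 3508 ft

Field X: ISA temp = 2°C, deviation -19°C, DA = 6500 + 120 × (-19) = 4220 ft.
Field Y: ISA temp = 0.6°C, deviation +4.4°C, DA = 7200 + 120 × 4.4 = 7728 ft.
Field Y is higher by 7728 − 4220 = 3508 ft.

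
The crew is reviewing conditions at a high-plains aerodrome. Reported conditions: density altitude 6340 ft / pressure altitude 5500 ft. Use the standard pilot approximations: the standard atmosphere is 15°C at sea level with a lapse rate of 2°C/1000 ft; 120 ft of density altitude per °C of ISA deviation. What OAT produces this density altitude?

11°C

Density altitude − pressure altitude = 6340 − 5500 = +840 ft.
At 120 ft/°C that is an ISA deviation of 840/120 = +7°C.
ISA temperature at 5500 ft = 15 − 2 × (5500/1000) = 4°C.
OAT = ISA + deviation = 4 + (+7) = 11°C.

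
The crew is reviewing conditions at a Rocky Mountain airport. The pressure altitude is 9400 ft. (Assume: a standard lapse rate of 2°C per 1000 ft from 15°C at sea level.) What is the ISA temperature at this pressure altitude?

-3.8°C

ISA temperature = 15 − 2 × (9400/1000) = 15 − 18.8 = -3.8°C.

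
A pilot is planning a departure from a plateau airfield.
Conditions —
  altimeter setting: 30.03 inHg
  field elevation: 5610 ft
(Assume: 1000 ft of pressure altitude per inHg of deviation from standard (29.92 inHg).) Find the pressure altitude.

Pressure correction = (29.92 − 30.03) × 1000 = -110 ft.
Pressure altitude = 5610 + (-110) = 5500 ft.

5500 ft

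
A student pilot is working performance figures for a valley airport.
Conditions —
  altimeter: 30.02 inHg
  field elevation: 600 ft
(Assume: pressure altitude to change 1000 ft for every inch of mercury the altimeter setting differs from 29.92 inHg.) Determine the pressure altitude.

Pressure correction = (29.92 − 30.02) × 1000 = -100 ft.
Pressure altitude = 600 + (-100) = 500 ft.

500 ft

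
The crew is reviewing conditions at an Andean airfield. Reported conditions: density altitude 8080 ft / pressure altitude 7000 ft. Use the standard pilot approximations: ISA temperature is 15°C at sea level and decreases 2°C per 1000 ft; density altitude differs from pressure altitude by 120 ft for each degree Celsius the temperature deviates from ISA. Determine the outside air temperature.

Density altitude − pressure altitude = 8080 − 7000 = +1080 ft.
At 120 ft/°C that is an ISA deviation of 1080/120 = +9°C.
ISA temperature at 7000 ft = 15 − 2 × (7000/1000) = 1°C.
OAT = ISA + deviation = 1 + (+9) = 10°C.

10°C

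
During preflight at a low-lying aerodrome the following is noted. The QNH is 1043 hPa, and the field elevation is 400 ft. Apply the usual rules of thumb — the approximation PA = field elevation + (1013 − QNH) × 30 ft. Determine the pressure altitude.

Pressure correction = (1013 − 1043) × 30 = -900 ft.
Pressure altitude = 400 + (-900) = -500 ft.

-500 ft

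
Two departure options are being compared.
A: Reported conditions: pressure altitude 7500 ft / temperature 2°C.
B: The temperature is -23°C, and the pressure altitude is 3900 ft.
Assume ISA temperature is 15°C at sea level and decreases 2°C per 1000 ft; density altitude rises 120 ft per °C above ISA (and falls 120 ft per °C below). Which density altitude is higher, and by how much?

A by 7464 ft

A: ISA temp = 0°C, deviation +2°C, DA = 7500 + 120 × 2 = 7740 ft.
B: ISA temp = 7.2°C, deviation -30.2°C, DA = 3900 + 120 × (-30.2) = 276 ft.
A is higher by 7740 − 276 = 7464 ft.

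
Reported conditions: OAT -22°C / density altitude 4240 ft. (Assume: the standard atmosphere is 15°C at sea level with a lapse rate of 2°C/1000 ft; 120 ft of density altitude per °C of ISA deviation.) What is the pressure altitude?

7000 ft

DA = PA + 120 × (OAT − (15 − 2·PA/1000)) = PA + 120·OAT − 1800 + 0.24·PA = 1.24·PA + 120·OAT − 1800.
So 1.24·PA = 4240 − 120 × (-22) + 1800 = 8680.
PA = 8680 / 1.24 = 7000 ft.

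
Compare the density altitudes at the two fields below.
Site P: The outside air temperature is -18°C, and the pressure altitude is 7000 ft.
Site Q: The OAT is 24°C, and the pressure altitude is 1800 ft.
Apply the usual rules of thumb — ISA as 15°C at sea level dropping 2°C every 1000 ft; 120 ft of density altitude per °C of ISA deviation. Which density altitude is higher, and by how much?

Site P: ISA temp = 1°C, deviation -19°C, DA = 7000 + 120 × (-19) = 4720 ft.
Site Q: ISA temp = 11.4°C, deviation +12.6°C, DA = 1800 + 120 × 12.6 = 3312 ft.
Site P is higher by 4720 − 3312 = 1408 ft.

Site P by 1408 ft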